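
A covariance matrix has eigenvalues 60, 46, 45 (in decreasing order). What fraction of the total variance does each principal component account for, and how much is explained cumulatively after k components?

Step 1 — total variance = trace(Sigma) = Σ λ_i = 60 + 46 + 45 = 151.

Step 2 — fraction explained by component i = λ_i / Σ λ:
  PC1: 60/151 = 0.3974
  PC2: 46/151 = 0.3046
  PC3: 45/151 = 0.298

Step 3 — cumulative fraction after k components = (λ_1 + ... + λ_k) / Σ λ:
  k = 1: 60/151 = 0.3974
  k = 2: (60 + 46)/151 = 106/151 = 0.702
  k = 3: (60 + 46 + 45)/151 = 151/151 = 1

Summary (fraction, with percent):

explained: PC1 0.3974 (39.74%), PC2 0.3046 (30.46%), PC3 0.298 (29.8%);  cumulative: 0.3974, 0.702, 1


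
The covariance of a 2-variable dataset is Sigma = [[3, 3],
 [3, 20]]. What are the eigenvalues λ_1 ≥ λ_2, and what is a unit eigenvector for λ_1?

Step 1 — characteristic polynomial of 2×2 Sigma:
  det(Sigma - λI) = λ² - trace · λ + det = 0.
  trace = 3 + 20 = 23, det = 3·20 - (3)² = 51.
Step 2 — discriminant:
  Δ = trace² - 4·det = 529 - 204 = 325.
Step 3 — eigenvalues:
  λ = (trace ± √Δ)/2 = (23 ± 18.0278)/2,
  λ_1 = 20.5139,  λ_2 = 2.4861.

Step 4 — unit eigenvector for λ_1: solve (Sigma - λ_1 I)v = 0. First row:
  (3 - 20.5139)·v_x + (3)·v_y = 0, i.e. (-17.5139)·v_x + (3)·v_y = 0,
  so v ∝ (b, λ_1 - a) = (3, 17.5139) = u.
  ||u|| = √((3)² + (17.5139)²) = √(315.7359) ≈ 17.769,
  v_1 = u/||u|| ≈ (0.1688, 0.9856) (||v_1|| = 1).

λ_1 = 20.5139,  λ_2 = 2.4861;  v_1 ≈ (0.1688, 0.9856)


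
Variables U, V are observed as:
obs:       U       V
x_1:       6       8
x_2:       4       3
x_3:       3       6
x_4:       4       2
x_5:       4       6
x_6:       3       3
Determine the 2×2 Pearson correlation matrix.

Step 1 — column means:
  mean(U) = (6 + 4 + 3 + 4 + 4 + 3) / 6 = 24/6 = 4
  mean(V) = (8 + 3 + 6 + 2 + 6 + 3) / 6 = 28/6 = 4.6667

Step 2 — sample variances and covariances s[i,j] = (1/(n-1)) · Σ_k (x_{k,i} - mean_i) · (x_{k,j} - mean_j), with n-1 = 5:
  s[U,U] = ((2)·(2) + (0)·(0) + (-1)·(-1) + (0)·(0) + (0)·(0) + (-1)·(-1)) / 5 = 6/5 = 1.2
  s[U,V] = ((2)·(3.3333) + (0)·(-1.6667) + (-1)·(1.3333) + (0)·(-2.6667) + (0)·(1.3333) + (-1)·(-1.6667)) / 5 = 7/5 = 1.4
  s[V,V] = ((3.3333)·(3.3333) + (-1.6667)·(-1.6667) + (1.3333)·(1.3333) + (-2.6667)·(-2.6667) + (1.3333)·(1.3333) + (-1.6667)·(-1.6667)) / 5 = 27.3333/5 = 5.4667
  Sample standard deviations s_i = √(s[i,i]):
  s(U) = √(1.2) = 1.0954
  s(V) = √(5.4667) = 2.3381

Step 3 — r_{ij} = s_{ij} / (s_i · s_j):
  r[U,U] = 1 (diagonal).
  r[U,V] = 1.4 / (1.0954 · 2.3381) = 1.4 / 2.5612 = 0.5466
  r[V,V] = 1 (diagonal).

R is symmetric with unit diagonal. Assembling:

R = [[1, 0.5466],
 [0.5466, 1]]


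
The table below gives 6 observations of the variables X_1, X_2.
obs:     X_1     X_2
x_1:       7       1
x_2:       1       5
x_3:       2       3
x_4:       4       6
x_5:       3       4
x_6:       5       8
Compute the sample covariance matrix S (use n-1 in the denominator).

Step 1 — column means:
  mean(X_1) = (7 + 1 + 2 + 4 + 3 + 5) / 6 = 22/6 = 3.6667
  mean(X_2) = (1 + 5 + 3 + 6 + 4 + 8) / 6 = 27/6 = 4.5

Step 2 — sample covariance S[i,j] = (1/(n-1)) · Σ_k (x_{k,i} - mean_i) · (x_{k,j} - mean_j), with n-1 = 5.
  S[X_1,X_1] = ((3.3333)·(3.3333) + (-2.6667)·(-2.6667) + (-1.6667)·(-1.6667) + (0.3333)·(0.3333) + (-0.6667)·(-0.6667) + (1.3333)·(1.3333)) / 5 = 23.3333/5 = 4.6667
  S[X_1,X_2] = ((3.3333)·(-3.5) + (-2.6667)·(0.5) + (-1.6667)·(-1.5) + (0.3333)·(1.5) + (-0.6667)·(-0.5) + (1.3333)·(3.5)) / 5 = -5/5 = -1
  S[X_2,X_2] = ((-3.5)·(-3.5) + (0.5)·(0.5) + (-1.5)·(-1.5) + (1.5)·(1.5) + (-0.5)·(-0.5) + (3.5)·(3.5)) / 5 = 29.5/5 = 5.9

S is symmetric (S[j,i] = S[i,j]). Assembling:

S = [[4.6667, -1],
 [-1, 5.9]]


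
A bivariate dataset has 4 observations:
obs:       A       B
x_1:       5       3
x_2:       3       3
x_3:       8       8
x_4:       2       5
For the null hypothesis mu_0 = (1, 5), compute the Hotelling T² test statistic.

Step 1 — sample mean vector:
  mean(A) = (5 + 3 + 8 + 2) / 4 = 18/4 = 4.5
  mean(B) = (3 + 3 + 8 + 5) / 4 = 19/4 = 4.75
  x̄ = (4.5, 4.75),  deviation x̄ - mu_0 = (4.5, 4.75) - (1, 5) = (3.5, -0.25).

Step 2 — sample covariance matrix, S[i,j] = (1/(n-1)) · Σ_k (x_{k,i} - mean_i) · (x_{k,j} - mean_j), divisor n-1 = 3:
  S[A,A] = ((0.5)·(0.5) + (-1.5)·(-1.5) + (3.5)·(3.5) + (-2.5)·(-2.5)) / 3 = 21/3 = 7
  S[A,B] = ((0.5)·(-1.75) + (-1.5)·(-1.75) + (3.5)·(3.25) + (-2.5)·(0.25)) / 3 = 12.5/3 = 4.1667
  S[B,B] = ((-1.75)·(-1.75) + (-1.75)·(-1.75) + (3.25)·(3.25) + (0.25)·(0.25)) / 3 = 16.75/3 = 5.5833
  S = [[7, 4.1667],
 [4.1667, 5.5833]].

Step 3 — invert S. det(S) = 7·5.5833 - (4.1667)² = 21.7222.
  S^{-1} = (1/det) · [[d, -b], [-b, a]] = [[0.257, -0.1918],
 [-0.1918, 0.3223]].

Step 4 — quadratic form (x̄ - mu_0)^T · S^{-1} · (x̄ - mu_0):
  S^{-1} · (x̄ - mu_0) = (0.9476, -0.7519),
  (x̄ - mu_0)^T · [...] = (3.5)·(0.9476) + (-0.25)·(-0.7519) = 3.5045.

Step 5 — scale by n: T² = 4 · 3.5045 = 14.0179.

T² ≈ 14.0179


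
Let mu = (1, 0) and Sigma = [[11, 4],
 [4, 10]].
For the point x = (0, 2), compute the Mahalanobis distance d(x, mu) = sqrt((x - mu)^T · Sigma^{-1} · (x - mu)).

Step 1 — centre the observation: (x - mu) = (-1, 2).

Step 2 — invert Sigma. det(Sigma) = 11·10 - (4)² = 94.
  Sigma^{-1} = (1/det) · [[d, -b], [-b, a]] = [[0.1064, -0.0426],
 [-0.0426, 0.117]].

Step 3 — form the quadratic (x - mu)^T · Sigma^{-1} · (x - mu):
  Sigma^{-1} · (x - mu) = (-0.1915, 0.2766).
  (x - mu)^T · [Sigma^{-1} · (x - mu)] = (-1)·(-0.1915) + (2)·(0.2766) = 0.7447.

Step 4 — take square root: d = √(0.7447) ≈ 0.8629.

d(x, mu) = √(0.7447) ≈ 0.8629


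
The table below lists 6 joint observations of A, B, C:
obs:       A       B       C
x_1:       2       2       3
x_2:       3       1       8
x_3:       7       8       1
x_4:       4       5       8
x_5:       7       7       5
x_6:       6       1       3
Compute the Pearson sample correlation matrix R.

Step 1 — column means:
  mean(A) = (2 + 3 + 7 + 4 + 7 + 6) / 6 = 29/6 = 4.8333
  mean(B) = (2 + 1 + 8 + 5 + 7 + 1) / 6 = 24/6 = 4
  mean(C) = (3 + 8 + 1 + 8 + 5 + 3) / 6 = 28/6 = 4.6667

Step 2 — sample variances and covariances s[i,j] = (1/(n-1)) · Σ_k (x_{k,i} - mean_i) · (x_{k,j} - mean_j), with n-1 = 5:
  s[A,A] = ((-2.8333)·(-2.8333) + (-1.8333)·(-1.8333) + (2.1667)·(2.1667) + (-0.8333)·(-0.8333) + (2.1667)·(2.1667) + (1.1667)·(1.1667)) / 5 = 22.8333/5 = 4.5667
  s[A,B] = ((-2.8333)·(-2) + (-1.8333)·(-3) + (2.1667)·(4) + (-0.8333)·(1) + (2.1667)·(3) + (1.1667)·(-3)) / 5 = 22/5 = 4.4
  s[A,C] = ((-2.8333)·(-1.6667) + (-1.8333)·(3.3333) + (2.1667)·(-3.6667) + (-0.8333)·(3.3333) + (2.1667)·(0.3333) + (1.1667)·(-1.6667)) / 5 = -13.3333/5 = -2.6667
  s[B,B] = ((-2)·(-2) + (-3)·(-3) + (4)·(4) + (1)·(1) + (3)·(3) + (-3)·(-3)) / 5 = 48/5 = 9.6
  s[B,C] = ((-2)·(-1.6667) + (-3)·(3.3333) + (4)·(-3.6667) + (1)·(3.3333) + (3)·(0.3333) + (-3)·(-1.6667)) / 5 = -12/5 = -2.4
  s[C,C] = ((-1.6667)·(-1.6667) + (3.3333)·(3.3333) + (-3.6667)·(-3.6667) + (3.3333)·(3.3333) + (0.3333)·(0.3333) + (-1.6667)·(-1.6667)) / 5 = 41.3333/5 = 8.2667
  Sample standard deviations s_i = √(s[i,i]):
  s(A) = √(4.5667) = 2.137
  s(B) = √(9.6) = 3.0984
  s(C) = √(8.2667) = 2.8752

Step 3 — r_{ij} = s_{ij} / (s_i · s_j):
  r[A,A] = 1 (diagonal).
  r[A,B] = 4.4 / (2.137 · 3.0984) = 4.4 / 6.6212 = 0.6645
  r[A,C] = -2.6667 / (2.137 · 2.8752) = -2.6667 / 6.1442 = -0.434
  r[B,B] = 1 (diagonal).
  r[B,C] = -2.4 / (3.0984 · 2.8752) = -2.4 / 8.9084 = -0.2694
  r[C,C] = 1 (diagonal).

R is symmetric with unit diagonal. Assembling:

R = [[1, 0.6645, -0.434],
 [0.6645, 1, -0.2694],
 [-0.434, -0.2694, 1]]


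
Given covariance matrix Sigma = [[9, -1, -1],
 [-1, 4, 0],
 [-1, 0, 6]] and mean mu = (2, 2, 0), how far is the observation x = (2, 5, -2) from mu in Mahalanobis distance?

Step 1 — centre the observation: (x - mu) = (0, 3, -2).

Step 2 — invert Sigma (cofactor / det for 3×3, or solve directly):
  Sigma^{-1} = [[0.1165, 0.0291, 0.0194],
 [0.0291, 0.2573, 0.0049],
 [0.0194, 0.0049, 0.1699]].

Step 3 — form the quadratic (x - mu)^T · Sigma^{-1} · (x - mu):
  Sigma^{-1} · (x - mu) = (0.0485, 0.7621, -0.3252).
  (x - mu)^T · [Sigma^{-1} · (x - mu)] = (0)·(0.0485) + (3)·(0.7621) + (-2)·(-0.3252) = 2.9369.

Step 4 — take square root: d = √(2.9369) ≈ 1.7137.

d(x, mu) = √(2.9369) ≈ 1.7137


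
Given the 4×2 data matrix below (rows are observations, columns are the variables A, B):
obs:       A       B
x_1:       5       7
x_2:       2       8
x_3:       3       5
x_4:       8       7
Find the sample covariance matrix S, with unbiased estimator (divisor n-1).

Step 1 — column means:
  mean(A) = (5 + 2 + 3 + 8) / 4 = 18/4 = 4.5
  mean(B) = (7 + 8 + 5 + 7) / 4 = 27/4 = 6.75

Step 2 — sample covariance S[i,j] = (1/(n-1)) · Σ_k (x_{k,i} - mean_i) · (x_{k,j} - mean_j), with n-1 = 3.
  S[A,A] = ((0.5)·(0.5) + (-2.5)·(-2.5) + (-1.5)·(-1.5) + (3.5)·(3.5)) / 3 = 21/3 = 7
  S[A,B] = ((0.5)·(0.25) + (-2.5)·(1.25) + (-1.5)·(-1.75) + (3.5)·(0.25)) / 3 = 0.5/3 = 0.1667
  S[B,B] = ((0.25)·(0.25) + (1.25)·(1.25) + (-1.75)·(-1.75) + (0.25)·(0.25)) / 3 = 4.75/3 = 1.5833

S is symmetric (S[j,i] = S[i,j]). Assembling:

S = [[7, 0.1667],
 [0.1667, 1.5833]]


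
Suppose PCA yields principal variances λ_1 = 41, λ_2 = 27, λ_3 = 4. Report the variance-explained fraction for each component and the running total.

Step 1 — total variance = trace(Sigma) = Σ λ_i = 41 + 27 + 4 = 72.

Step 2 — fraction explained by component i = λ_i / Σ λ:
  PC1: 41/72 = 0.5694
  PC2: 27/72 = 0.375
  PC3: 4/72 = 0.0556

Step 3 — cumulative fraction after k components = (λ_1 + ... + λ_k) / Σ λ:
  k = 1: 41/72 = 0.5694
  k = 2: (41 + 27)/72 = 68/72 = 0.9444
  k = 3: (41 + 27 + 4)/72 = 72/72 = 1

Summary (fraction, with percent):

explained: PC1 0.5694 (56.94%), PC2 0.375 (37.5%), PC3 0.0556 (5.56%);  cumulative: 0.5694, 0.9444, 1


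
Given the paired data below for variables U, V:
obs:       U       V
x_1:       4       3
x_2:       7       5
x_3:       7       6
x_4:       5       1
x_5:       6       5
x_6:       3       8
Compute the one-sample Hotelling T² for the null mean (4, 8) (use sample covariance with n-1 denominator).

Step 1 — sample mean vector:
  mean(U) = (4 + 7 + 7 + 5 + 6 + 3) / 6 = 32/6 = 5.3333
  mean(V) = (3 + 5 + 6 + 1 + 5 + 8) / 6 = 28/6 = 4.6667
  x̄ = (5.3333, 4.6667),  deviation x̄ - mu_0 = (5.3333, 4.6667) - (4, 8) = (1.3333, -3.3333).

Step 2 — sample covariance matrix, S[i,j] = (1/(n-1)) · Σ_k (x_{k,i} - mean_i) · (x_{k,j} - mean_j), divisor n-1 = 5:
  S[U,U] = ((-1.3333)·(-1.3333) + (1.6667)·(1.6667) + (1.6667)·(1.6667) + (-0.3333)·(-0.3333) + (0.6667)·(0.6667) + (-2.3333)·(-2.3333)) / 5 = 13.3333/5 = 2.6667
  S[U,V] = ((-1.3333)·(-1.6667) + (1.6667)·(0.3333) + (1.6667)·(1.3333) + (-0.3333)·(-3.6667) + (0.6667)·(0.3333) + (-2.3333)·(3.3333)) / 5 = -1.3333/5 = -0.2667
  S[V,V] = ((-1.6667)·(-1.6667) + (0.3333)·(0.3333) + (1.3333)·(1.3333) + (-3.6667)·(-3.6667) + (0.3333)·(0.3333) + (3.3333)·(3.3333)) / 5 = 29.3333/5 = 5.8667
  S = [[2.6667, -0.2667],
 [-0.2667, 5.8667]].

Step 3 — invert S. det(S) = 2.6667·5.8667 - (-0.2667)² = 15.5733.
  S^{-1} = (1/det) · [[d, -b], [-b, a]] = [[0.3767, 0.0171],
 [0.0171, 0.1712]].

Step 4 — quadratic form (x̄ - mu_0)^T · S^{-1} · (x̄ - mu_0):
  S^{-1} · (x̄ - mu_0) = (0.4452, -0.5479),
  (x̄ - mu_0)^T · [...] = (1.3333)·(0.4452) + (-3.3333)·(-0.5479) = 2.4201.

Step 5 — scale by n: T² = 6 · 2.4201 = 14.5205.

T² ≈ 14.5205


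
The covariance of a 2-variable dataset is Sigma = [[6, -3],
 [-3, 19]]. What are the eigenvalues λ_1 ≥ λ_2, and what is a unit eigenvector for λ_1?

Step 1 — characteristic polynomial of 2×2 Sigma:
  det(Sigma - λI) = λ² - trace · λ + det = 0.
  trace = 6 + 19 = 25, det = 6·19 - (-3)² = 105.
Step 2 — discriminant:
  Δ = trace² - 4·det = 625 - 420 = 205.
Step 3 — eigenvalues:
  λ = (trace ± √Δ)/2 = (25 ± 14.3178)/2,
  λ_1 = 19.6589,  λ_2 = 5.3411.

Step 4 — unit eigenvector for λ_1: solve (Sigma - λ_1 I)v = 0. First row:
  (6 - 19.6589)·v_x + (-3)·v_y = 0, i.e. (-13.6589)·v_x + (-3)·v_y = 0,
  so v ∝ (b, λ_1 - a) = (-3, 13.6589); multiply by -1 so the first entry is positive: u = (3, -13.6589).
  ||u|| = √((3)² + (-13.6589)²) = √(195.5658) ≈ 13.9845,
  v_1 = u/||u|| ≈ (0.2145, -0.9767) (||v_1|| = 1).

λ_1 = 19.6589,  λ_2 = 5.3411;  v_1 ≈ (0.2145, -0.9767)


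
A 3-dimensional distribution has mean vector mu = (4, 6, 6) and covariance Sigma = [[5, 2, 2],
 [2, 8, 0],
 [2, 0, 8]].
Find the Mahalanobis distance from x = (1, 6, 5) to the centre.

Step 1 — centre the observation: (x - mu) = (-3, 0, -1).

Step 2 — invert Sigma (cofactor / det for 3×3, or solve directly):
  Sigma^{-1} = [[0.25, -0.0625, -0.0625],
 [-0.0625, 0.1406, 0.0156],
 [-0.0625, 0.0156, 0.1406]].

Step 3 — form the quadratic (x - mu)^T · Sigma^{-1} · (x - mu):
  Sigma^{-1} · (x - mu) = (-0.6875, 0.1719, 0.0469).
  (x - mu)^T · [Sigma^{-1} · (x - mu)] = (-3)·(-0.6875) + (0)·(0.1719) + (-1)·(0.0469) = 2.0156.

Step 4 — take square root: d = √(2.0156) ≈ 1.4197.

d(x, mu) = √(2.0156) ≈ 1.4197


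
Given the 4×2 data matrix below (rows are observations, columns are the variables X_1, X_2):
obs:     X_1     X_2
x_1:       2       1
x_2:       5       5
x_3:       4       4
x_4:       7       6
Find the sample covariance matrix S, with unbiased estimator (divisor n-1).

Step 1 — column means:
  mean(X_1) = (2 + 5 + 4 + 7) / 4 = 18/4 = 4.5
  mean(X_2) = (1 + 5 + 4 + 6) / 4 = 16/4 = 4

Step 2 — sample covariance S[i,j] = (1/(n-1)) · Σ_k (x_{k,i} - mean_i) · (x_{k,j} - mean_j), with n-1 = 3.
  S[X_1,X_1] = ((-2.5)·(-2.5) + (0.5)·(0.5) + (-0.5)·(-0.5) + (2.5)·(2.5)) / 3 = 13/3 = 4.3333
  S[X_1,X_2] = ((-2.5)·(-3) + (0.5)·(1) + (-0.5)·(0) + (2.5)·(2)) / 3 = 13/3 = 4.3333
  S[X_2,X_2] = ((-3)·(-3) + (1)·(1) + (0)·(0) + (2)·(2)) / 3 = 14/3 = 4.6667

S is symmetric (S[j,i] = S[i,j]). Assembling:

S = [[4.3333, 4.3333],
 [4.3333, 4.6667]]


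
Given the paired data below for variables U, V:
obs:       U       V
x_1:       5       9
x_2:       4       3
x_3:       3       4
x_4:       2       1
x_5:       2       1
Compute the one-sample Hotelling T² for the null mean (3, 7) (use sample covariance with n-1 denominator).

Step 1 — sample mean vector:
  mean(U) = (5 + 4 + 3 + 2 + 2) / 5 = 16/5 = 3.2
  mean(V) = (9 + 3 + 4 + 1 + 1) / 5 = 18/5 = 3.6
  x̄ = (3.2, 3.6),  deviation x̄ - mu_0 = (3.2, 3.6) - (3, 7) = (0.2, -3.4).

Step 2 — sample covariance matrix, S[i,j] = (1/(n-1)) · Σ_k (x_{k,i} - mean_i) · (x_{k,j} - mean_j), divisor n-1 = 4:
  S[U,U] = ((1.8)·(1.8) + (0.8)·(0.8) + (-0.2)·(-0.2) + (-1.2)·(-1.2) + (-1.2)·(-1.2)) / 4 = 6.8/4 = 1.7
  S[U,V] = ((1.8)·(5.4) + (0.8)·(-0.6) + (-0.2)·(0.4) + (-1.2)·(-2.6) + (-1.2)·(-2.6)) / 4 = 15.4/4 = 3.85
  S[V,V] = ((5.4)·(5.4) + (-0.6)·(-0.6) + (0.4)·(0.4) + (-2.6)·(-2.6) + (-2.6)·(-2.6)) / 4 = 43.2/4 = 10.8
  S = [[1.7, 3.85],
 [3.85, 10.8]].

Step 3 — invert S. det(S) = 1.7·10.8 - (3.85)² = 3.5375.
  S^{-1} = (1/det) · [[d, -b], [-b, a]] = [[3.053, -1.0883],
 [-1.0883, 0.4806]].

Step 4 — quadratic form (x̄ - mu_0)^T · S^{-1} · (x̄ - mu_0):
  S^{-1} · (x̄ - mu_0) = (4.311, -1.8516),
  (x̄ - mu_0)^T · [...] = (0.2)·(4.311) + (-3.4)·(-1.8516) = 7.1576.

Step 5 — scale by n: T² = 5 · 7.1576 = 35.788.

T² ≈ 35.788


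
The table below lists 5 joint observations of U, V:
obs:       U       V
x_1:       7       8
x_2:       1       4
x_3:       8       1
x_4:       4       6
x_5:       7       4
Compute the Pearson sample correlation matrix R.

Step 1 — column means:
  mean(U) = (7 + 1 + 8 + 4 + 7) / 5 = 27/5 = 5.4
  mean(V) = (8 + 4 + 1 + 6 + 4) / 5 = 23/5 = 4.6

Step 2 — sample variances and covariances s[i,j] = (1/(n-1)) · Σ_k (x_{k,i} - mean_i) · (x_{k,j} - mean_j), with n-1 = 4:
  s[U,U] = ((1.6)·(1.6) + (-4.4)·(-4.4) + (2.6)·(2.6) + (-1.4)·(-1.4) + (1.6)·(1.6)) / 4 = 33.2/4 = 8.3
  s[U,V] = ((1.6)·(3.4) + (-4.4)·(-0.6) + (2.6)·(-3.6) + (-1.4)·(1.4) + (1.6)·(-0.6)) / 4 = -4.2/4 = -1.05
  s[V,V] = ((3.4)·(3.4) + (-0.6)·(-0.6) + (-3.6)·(-3.6) + (1.4)·(1.4) + (-0.6)·(-0.6)) / 4 = 27.2/4 = 6.8
  Sample standard deviations s_i = √(s[i,i]):
  s(U) = √(8.3) = 2.881
  s(V) = √(6.8) = 2.6077

Step 3 — r_{ij} = s_{ij} / (s_i · s_j):
  r[U,U] = 1 (diagonal).
  r[U,V] = -1.05 / (2.881 · 2.6077) = -1.05 / 7.5127 = -0.1398
  r[V,V] = 1 (diagonal).

R is symmetric with unit diagonal. Assembling:

R = [[1, -0.1398],
 [-0.1398, 1]]


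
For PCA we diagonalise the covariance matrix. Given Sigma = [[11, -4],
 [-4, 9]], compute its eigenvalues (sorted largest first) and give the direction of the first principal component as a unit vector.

Step 1 — characteristic polynomial of 2×2 Sigma:
  det(Sigma - λI) = λ² - trace · λ + det = 0.
  trace = 11 + 9 = 20, det = 11·9 - (-4)² = 83.
Step 2 — discriminant:
  Δ = trace² - 4·det = 400 - 332 = 68.
Step 3 — eigenvalues:
  λ = (trace ± √Δ)/2 = (20 ± 8.2462)/2,
  λ_1 = 14.1231,  λ_2 = 5.8769.

Step 4 — unit eigenvector for λ_1: solve (Sigma - λ_1 I)v = 0. First row:
  (11 - 14.1231)·v_x + (-4)·v_y = 0, i.e. (-3.1231)·v_x + (-4)·v_y = 0,
  so v ∝ (b, λ_1 - a) = (-4, 3.1231); multiply by -1 so the first entry is positive: u = (4, -3.1231).
  ||u|| = √((4)² + (-3.1231)²) = √(25.7538) ≈ 5.0748,
  v_1 = u/||u|| ≈ (0.7882, -0.6154) (||v_1|| = 1).

λ_1 = 14.1231,  λ_2 = 5.8769;  v_1 ≈ (0.7882, -0.6154)


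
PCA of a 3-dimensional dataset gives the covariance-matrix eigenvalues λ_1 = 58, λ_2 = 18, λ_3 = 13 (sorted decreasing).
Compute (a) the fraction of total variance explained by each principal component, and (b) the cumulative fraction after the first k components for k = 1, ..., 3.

Step 1 — total variance = trace(Sigma) = Σ λ_i = 58 + 18 + 13 = 89.

Step 2 — fraction explained by component i = λ_i / Σ λ:
  PC1: 58/89 = 0.6517
  PC2: 18/89 = 0.2022
  PC3: 13/89 = 0.1461

Step 3 — cumulative fraction after k components = (λ_1 + ... + λ_k) / Σ λ:
  k = 1: 58/89 = 0.6517
  k = 2: (58 + 18)/89 = 76/89 = 0.8539
  k = 3: (58 + 18 + 13)/89 = 89/89 = 1

Summary (fraction, with percent):

explained: PC1 0.6517 (65.17%), PC2 0.2022 (20.22%), PC3 0.1461 (14.61%);  cumulative: 0.6517, 0.8539, 1


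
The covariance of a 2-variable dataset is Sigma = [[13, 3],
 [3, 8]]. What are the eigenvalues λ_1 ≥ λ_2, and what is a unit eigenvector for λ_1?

Step 1 — characteristic polynomial of 2×2 Sigma:
  det(Sigma - λI) = λ² - trace · λ + det = 0.
  trace = 13 + 8 = 21, det = 13·8 - (3)² = 95.
Step 2 — discriminant:
  Δ = trace² - 4·det = 441 - 380 = 61.
Step 3 — eigenvalues:
  λ = (trace ± √Δ)/2 = (21 ± 7.8102)/2,
  λ_1 = 14.4051,  λ_2 = 6.5949.

Step 4 — unit eigenvector for λ_1: solve (Sigma - λ_1 I)v = 0. First row:
  (13 - 14.4051)·v_x + (3)·v_y = 0, i.e. (-1.4051)·v_x + (3)·v_y = 0,
  so v ∝ (b, λ_1 - a) = (3, 1.4051) = u.
  ||u|| = √((3)² + (1.4051)²) = √(10.9744) ≈ 3.3128,
  v_1 = u/||u|| ≈ (0.9056, 0.4242) (||v_1|| = 1).

λ_1 = 14.4051,  λ_2 = 6.5949;  v_1 ≈ (0.9056, 0.4242)


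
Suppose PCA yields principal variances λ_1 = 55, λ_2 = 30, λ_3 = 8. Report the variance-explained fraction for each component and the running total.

Step 1 — total variance = trace(Sigma) = Σ λ_i = 55 + 30 + 8 = 93.

Step 2 — fraction explained by component i = λ_i / Σ λ:
  PC1: 55/93 = 0.5914
  PC2: 30/93 = 0.3226
  PC3: 8/93 = 0.086

Step 3 — cumulative fraction after k components = (λ_1 + ... + λ_k) / Σ λ:
  k = 1: 55/93 = 0.5914
  k = 2: (55 + 30)/93 = 85/93 = 0.914
  k = 3: (55 + 30 + 8)/93 = 93/93 = 1

Summary (fraction, with percent):

explained: PC1 0.5914 (59.14%), PC2 0.3226 (32.26%), PC3 0.086 (8.6%);  cumulative: 0.5914, 0.914, 1


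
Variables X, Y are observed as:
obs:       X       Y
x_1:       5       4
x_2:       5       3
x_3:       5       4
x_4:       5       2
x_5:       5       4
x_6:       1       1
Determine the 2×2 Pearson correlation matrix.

Step 1 — column means:
  mean(X) = (5 + 5 + 5 + 5 + 5 + 1) / 6 = 26/6 = 4.3333
  mean(Y) = (4 + 3 + 4 + 2 + 4 + 1) / 6 = 18/6 = 3

Step 2 — sample variances and covariances s[i,j] = (1/(n-1)) · Σ_k (x_{k,i} - mean_i) · (x_{k,j} - mean_j), with n-1 = 5:
  s[X,X] = ((0.6667)·(0.6667) + (0.6667)·(0.6667) + (0.6667)·(0.6667) + (0.6667)·(0.6667) + (0.6667)·(0.6667) + (-3.3333)·(-3.3333)) / 5 = 13.3333/5 = 2.6667
  s[X,Y] = ((0.6667)·(1) + (0.6667)·(0) + (0.6667)·(1) + (0.6667)·(-1) + (0.6667)·(1) + (-3.3333)·(-2)) / 5 = 8/5 = 1.6
  s[Y,Y] = ((1)·(1) + (0)·(0) + (1)·(1) + (-1)·(-1) + (1)·(1) + (-2)·(-2)) / 5 = 8/5 = 1.6
  Sample standard deviations s_i = √(s[i,i]):
  s(X) = √(2.6667) = 1.633
  s(Y) = √(1.6) = 1.2649

Step 3 — r_{ij} = s_{ij} / (s_i · s_j):
  r[X,X] = 1 (diagonal).
  r[X,Y] = 1.6 / (1.633 · 1.2649) = 1.6 / 2.0656 = 0.7746
  r[Y,Y] = 1 (diagonal).

R is symmetric with unit diagonal. Assembling:

R = [[1, 0.7746],
 [0.7746, 1]]


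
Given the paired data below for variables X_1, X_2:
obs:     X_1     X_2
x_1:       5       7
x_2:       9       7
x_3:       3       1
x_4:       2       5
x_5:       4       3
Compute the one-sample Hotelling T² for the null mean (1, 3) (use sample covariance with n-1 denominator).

Step 1 — sample mean vector:
  mean(X_1) = (5 + 9 + 3 + 2 + 4) / 5 = 23/5 = 4.6
  mean(X_2) = (7 + 7 + 1 + 5 + 3) / 5 = 23/5 = 4.6
  x̄ = (4.6, 4.6),  deviation x̄ - mu_0 = (4.6, 4.6) - (1, 3) = (3.6, 1.6).

Step 2 — sample covariance matrix, S[i,j] = (1/(n-1)) · Σ_k (x_{k,i} - mean_i) · (x_{k,j} - mean_j), divisor n-1 = 4:
  S[X_1,X_1] = ((0.4)·(0.4) + (4.4)·(4.4) + (-1.6)·(-1.6) + (-2.6)·(-2.6) + (-0.6)·(-0.6)) / 4 = 29.2/4 = 7.3
  S[X_1,X_2] = ((0.4)·(2.4) + (4.4)·(2.4) + (-1.6)·(-3.6) + (-2.6)·(0.4) + (-0.6)·(-1.6)) / 4 = 17.2/4 = 4.3
  S[X_2,X_2] = ((2.4)·(2.4) + (2.4)·(2.4) + (-3.6)·(-3.6) + (0.4)·(0.4) + (-1.6)·(-1.6)) / 4 = 27.2/4 = 6.8
  S = [[7.3, 4.3],
 [4.3, 6.8]].

Step 3 — invert S. det(S) = 7.3·6.8 - (4.3)² = 31.15.
  S^{-1} = (1/det) · [[d, -b], [-b, a]] = [[0.2183, -0.138],
 [-0.138, 0.2343]].

Step 4 — quadratic form (x̄ - mu_0)^T · S^{-1} · (x̄ - mu_0):
  S^{-1} · (x̄ - mu_0) = (0.565, -0.122),
  (x̄ - mu_0)^T · [...] = (3.6)·(0.565) + (1.6)·(-0.122) = 1.8388.

Step 5 — scale by n: T² = 5 · 1.8388 = 9.1942.

T² ≈ 9.1942


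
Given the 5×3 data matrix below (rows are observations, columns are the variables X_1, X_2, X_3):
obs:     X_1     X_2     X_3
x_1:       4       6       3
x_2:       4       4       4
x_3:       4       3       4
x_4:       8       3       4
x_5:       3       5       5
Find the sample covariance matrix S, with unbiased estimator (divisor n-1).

Step 1 — column means:
  mean(X_1) = (4 + 4 + 4 + 8 + 3) / 5 = 23/5 = 4.6
  mean(X_2) = (6 + 4 + 3 + 3 + 5) / 5 = 21/5 = 4.2
  mean(X_3) = (3 + 4 + 4 + 4 + 5) / 5 = 20/5 = 4

Step 2 — sample covariance S[i,j] = (1/(n-1)) · Σ_k (x_{k,i} - mean_i) · (x_{k,j} - mean_j), with n-1 = 4.
  S[X_1,X_1] = ((-0.6)·(-0.6) + (-0.6)·(-0.6) + (-0.6)·(-0.6) + (3.4)·(3.4) + (-1.6)·(-1.6)) / 4 = 15.2/4 = 3.8
  S[X_1,X_2] = ((-0.6)·(1.8) + (-0.6)·(-0.2) + (-0.6)·(-1.2) + (3.4)·(-1.2) + (-1.6)·(0.8)) / 4 = -5.6/4 = -1.4
  S[X_1,X_3] = ((-0.6)·(-1) + (-0.6)·(0) + (-0.6)·(0) + (3.4)·(0) + (-1.6)·(1)) / 4 = -1/4 = -0.25
  S[X_2,X_2] = ((1.8)·(1.8) + (-0.2)·(-0.2) + (-1.2)·(-1.2) + (-1.2)·(-1.2) + (0.8)·(0.8)) / 4 = 6.8/4 = 1.7
  S[X_2,X_3] = ((1.8)·(-1) + (-0.2)·(0) + (-1.2)·(0) + (-1.2)·(0) + (0.8)·(1)) / 4 = -1/4 = -0.25
  S[X_3,X_3] = ((-1)·(-1) + (0)·(0) + (0)·(0) + (0)·(0) + (1)·(1)) / 4 = 2/4 = 0.5

S is symmetric (S[j,i] = S[i,j]). Assembling:

S = [[3.8, -1.4, -0.25],
 [-1.4, 1.7, -0.25],
 [-0.25, -0.25, 0.5]]


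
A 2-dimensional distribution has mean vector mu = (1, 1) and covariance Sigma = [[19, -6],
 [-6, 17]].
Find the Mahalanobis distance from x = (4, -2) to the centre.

Step 1 — centre the observation: (x - mu) = (3, -3).

Step 2 — invert Sigma. det(Sigma) = 19·17 - (-6)² = 287.
  Sigma^{-1} = (1/det) · [[d, -b], [-b, a]] = [[0.0592, 0.0209],
 [0.0209, 0.0662]].

Step 3 — form the quadratic (x - mu)^T · Sigma^{-1} · (x - mu):
  Sigma^{-1} · (x - mu) = (0.115, -0.1359).
  (x - mu)^T · [Sigma^{-1} · (x - mu)] = (3)·(0.115) + (-3)·(-0.1359) = 0.7526.

Step 4 — take square root: d = √(0.7526) ≈ 0.8675.

d(x, mu) = √(0.7526) ≈ 0.8675


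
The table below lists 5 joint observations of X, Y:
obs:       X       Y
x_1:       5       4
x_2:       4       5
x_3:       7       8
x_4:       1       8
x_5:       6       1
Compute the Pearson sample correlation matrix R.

Step 1 — column means:
  mean(X) = (5 + 4 + 7 + 1 + 6) / 5 = 23/5 = 4.6
  mean(Y) = (4 + 5 + 8 + 8 + 1) / 5 = 26/5 = 5.2

Step 2 — sample variances and covariances s[i,j] = (1/(n-1)) · Σ_k (x_{k,i} - mean_i) · (x_{k,j} - mean_j), with n-1 = 4:
  s[X,X] = ((0.4)·(0.4) + (-0.6)·(-0.6) + (2.4)·(2.4) + (-3.6)·(-3.6) + (1.4)·(1.4)) / 4 = 21.2/4 = 5.3
  s[X,Y] = ((0.4)·(-1.2) + (-0.6)·(-0.2) + (2.4)·(2.8) + (-3.6)·(2.8) + (1.4)·(-4.2)) / 4 = -9.6/4 = -2.4
  s[Y,Y] = ((-1.2)·(-1.2) + (-0.2)·(-0.2) + (2.8)·(2.8) + (2.8)·(2.8) + (-4.2)·(-4.2)) / 4 = 34.8/4 = 8.7
  Sample standard deviations s_i = √(s[i,i]):
  s(X) = √(5.3) = 2.3022
  s(Y) = √(8.7) = 2.9496

Step 3 — r_{ij} = s_{ij} / (s_i · s_j):
  r[X,X] = 1 (diagonal).
  r[X,Y] = -2.4 / (2.3022 · 2.9496) = -2.4 / 6.7904 = -0.3534
  r[Y,Y] = 1 (diagonal).

R is symmetric with unit diagonal. Assembling:

R = [[1, -0.3534],
 [-0.3534, 1]]


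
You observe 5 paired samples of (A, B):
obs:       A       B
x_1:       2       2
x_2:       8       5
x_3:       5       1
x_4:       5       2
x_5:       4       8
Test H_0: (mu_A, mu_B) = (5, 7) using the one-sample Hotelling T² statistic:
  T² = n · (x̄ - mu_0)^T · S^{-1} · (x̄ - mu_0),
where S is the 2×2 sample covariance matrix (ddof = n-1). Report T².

Step 1 — sample mean vector:
  mean(A) = (2 + 8 + 5 + 5 + 4) / 5 = 24/5 = 4.8
  mean(B) = (2 + 5 + 1 + 2 + 8) / 5 = 18/5 = 3.6
  x̄ = (4.8, 3.6),  deviation x̄ - mu_0 = (4.8, 3.6) - (5, 7) = (-0.2, -3.4).

Step 2 — sample covariance matrix, S[i,j] = (1/(n-1)) · Σ_k (x_{k,i} - mean_i) · (x_{k,j} - mean_j), divisor n-1 = 4:
  S[A,A] = ((-2.8)·(-2.8) + (3.2)·(3.2) + (0.2)·(0.2) + (0.2)·(0.2) + (-0.8)·(-0.8)) / 4 = 18.8/4 = 4.7
  S[A,B] = ((-2.8)·(-1.6) + (3.2)·(1.4) + (0.2)·(-2.6) + (0.2)·(-1.6) + (-0.8)·(4.4)) / 4 = 4.6/4 = 1.15
  S[B,B] = ((-1.6)·(-1.6) + (1.4)·(1.4) + (-2.6)·(-2.6) + (-1.6)·(-1.6) + (4.4)·(4.4)) / 4 = 33.2/4 = 8.3
  S = [[4.7, 1.15],
 [1.15, 8.3]].

Step 3 — invert S. det(S) = 4.7·8.3 - (1.15)² = 37.6875.
  S^{-1} = (1/det) · [[d, -b], [-b, a]] = [[0.2202, -0.0305],
 [-0.0305, 0.1247]].

Step 4 — quadratic form (x̄ - mu_0)^T · S^{-1} · (x̄ - mu_0):
  S^{-1} · (x̄ - mu_0) = (0.0597, -0.4179),
  (x̄ - mu_0)^T · [...] = (-0.2)·(0.0597) + (-3.4)·(-0.4179) = 1.409.

Step 5 — scale by n: T² = 5 · 1.409 = 7.0448.

T² ≈ 7.0448


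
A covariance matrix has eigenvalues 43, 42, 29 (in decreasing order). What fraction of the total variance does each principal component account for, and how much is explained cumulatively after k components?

Step 1 — total variance = trace(Sigma) = Σ λ_i = 43 + 42 + 29 = 114.

Step 2 — fraction explained by component i = λ_i / Σ λ:
  PC1: 43/114 = 0.3772
  PC2: 42/114 = 0.3684
  PC3: 29/114 = 0.2544

Step 3 — cumulative fraction after k components = (λ_1 + ... + λ_k) / Σ λ:
  k = 1: 43/114 = 0.3772
  k = 2: (43 + 42)/114 = 85/114 = 0.7456
  k = 3: (43 + 42 + 29)/114 = 114/114 = 1

Summary (fraction, with percent):

explained: PC1 0.3772 (37.72%), PC2 0.3684 (36.84%), PC3 0.2544 (25.44%);  cumulative: 0.3772, 0.7456, 1


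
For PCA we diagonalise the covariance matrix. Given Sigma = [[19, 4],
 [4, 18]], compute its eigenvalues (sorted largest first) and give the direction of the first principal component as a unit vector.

Step 1 — characteristic polynomial of 2×2 Sigma:
  det(Sigma - λI) = λ² - trace · λ + det = 0.
  trace = 19 + 18 = 37, det = 19·18 - (4)² = 326.
Step 2 — discriminant:
  Δ = trace² - 4·det = 1369 - 1304 = 65.
Step 3 — eigenvalues:
  λ = (trace ± √Δ)/2 = (37 ± 8.0623)/2,
  λ_1 = 22.5311,  λ_2 = 14.4689.

Step 4 — unit eigenvector for λ_1: solve (Sigma - λ_1 I)v = 0. First row:
  (19 - 22.5311)·v_x + (4)·v_y = 0, i.e. (-3.5311)·v_x + (4)·v_y = 0,
  so v ∝ (b, λ_1 - a) = (4, 3.5311) = u.
  ||u|| = √((4)² + (3.5311)²) = √(28.4689) ≈ 5.3356,
  v_1 = u/||u|| ≈ (0.7497, 0.6618) (||v_1|| = 1).

λ_1 = 22.5311,  λ_2 = 14.4689;  v_1 ≈ (0.7497, 0.6618)


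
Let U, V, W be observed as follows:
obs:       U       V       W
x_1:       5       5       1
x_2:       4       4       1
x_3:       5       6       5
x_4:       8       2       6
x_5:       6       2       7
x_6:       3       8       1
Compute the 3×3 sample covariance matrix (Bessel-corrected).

Step 1 — column means:
  mean(U) = (5 + 4 + 5 + 8 + 6 + 3) / 6 = 31/6 = 5.1667
  mean(V) = (5 + 4 + 6 + 2 + 2 + 8) / 6 = 27/6 = 4.5
  mean(W) = (1 + 1 + 5 + 6 + 7 + 1) / 6 = 21/6 = 3.5

Step 2 — sample covariance S[i,j] = (1/(n-1)) · Σ_k (x_{k,i} - mean_i) · (x_{k,j} - mean_j), with n-1 = 5.
  S[U,U] = ((-0.1667)·(-0.1667) + (-1.1667)·(-1.1667) + (-0.1667)·(-0.1667) + (2.8333)·(2.8333) + (0.8333)·(0.8333) + (-2.1667)·(-2.1667)) / 5 = 14.8333/5 = 2.9667
  S[U,V] = ((-0.1667)·(0.5) + (-1.1667)·(-0.5) + (-0.1667)·(1.5) + (2.8333)·(-2.5) + (0.8333)·(-2.5) + (-2.1667)·(3.5)) / 5 = -16.5/5 = -3.3
  S[U,W] = ((-0.1667)·(-2.5) + (-1.1667)·(-2.5) + (-0.1667)·(1.5) + (2.8333)·(2.5) + (0.8333)·(3.5) + (-2.1667)·(-2.5)) / 5 = 18.5/5 = 3.7
  S[V,V] = ((0.5)·(0.5) + (-0.5)·(-0.5) + (1.5)·(1.5) + (-2.5)·(-2.5) + (-2.5)·(-2.5) + (3.5)·(3.5)) / 5 = 27.5/5 = 5.5
  S[V,W] = ((0.5)·(-2.5) + (-0.5)·(-2.5) + (1.5)·(1.5) + (-2.5)·(2.5) + (-2.5)·(3.5) + (3.5)·(-2.5)) / 5 = -21.5/5 = -4.3
  S[W,W] = ((-2.5)·(-2.5) + (-2.5)·(-2.5) + (1.5)·(1.5) + (2.5)·(2.5) + (3.5)·(3.5) + (-2.5)·(-2.5)) / 5 = 39.5/5 = 7.9

S is symmetric (S[j,i] = S[i,j]). Assembling:

S = [[2.9667, -3.3, 3.7],
 [-3.3, 5.5, -4.3],
 [3.7, -4.3, 7.9]]


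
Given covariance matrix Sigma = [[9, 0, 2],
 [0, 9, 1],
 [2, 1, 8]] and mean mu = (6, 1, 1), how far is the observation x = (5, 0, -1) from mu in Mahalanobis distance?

Step 1 — centre the observation: (x - mu) = (-1, -1, -2).

Step 2 — invert Sigma (cofactor / det for 3×3, or solve directly):
  Sigma^{-1} = [[0.1177, 0.0033, -0.0299],
 [0.0033, 0.1128, -0.0149],
 [-0.0299, -0.0149, 0.1343]].

Step 3 — form the quadratic (x - mu)^T · Sigma^{-1} · (x - mu):
  Sigma^{-1} · (x - mu) = (-0.0614, -0.0862, -0.2239).
  (x - mu)^T · [Sigma^{-1} · (x - mu)] = (-1)·(-0.0614) + (-1)·(-0.0862) + (-2)·(-0.2239) = 0.5954.

Step 4 — take square root: d = √(0.5954) ≈ 0.7716.

d(x, mu) = √(0.5954) ≈ 0.7716


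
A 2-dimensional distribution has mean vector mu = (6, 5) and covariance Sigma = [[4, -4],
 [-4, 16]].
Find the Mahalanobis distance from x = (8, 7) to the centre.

Step 1 — centre the observation: (x - mu) = (2, 2).

Step 2 — invert Sigma. det(Sigma) = 4·16 - (-4)² = 48.
  Sigma^{-1} = (1/det) · [[d, -b], [-b, a]] = [[0.3333, 0.0833],
 [0.0833, 0.0833]].

Step 3 — form the quadratic (x - mu)^T · Sigma^{-1} · (x - mu):
  Sigma^{-1} · (x - mu) = (0.8333, 0.3333).
  (x - mu)^T · [Sigma^{-1} · (x - mu)] = (2)·(0.8333) + (2)·(0.3333) = 2.3333.

Step 4 — take square root: d = √(2.3333) ≈ 1.5275.

d(x, mu) = √(2.3333) ≈ 1.5275


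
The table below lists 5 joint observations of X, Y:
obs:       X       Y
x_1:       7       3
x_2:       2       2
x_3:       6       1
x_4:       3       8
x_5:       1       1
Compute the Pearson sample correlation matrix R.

Step 1 — column means:
  mean(X) = (7 + 2 + 6 + 3 + 1) / 5 = 19/5 = 3.8
  mean(Y) = (3 + 2 + 1 + 8 + 1) / 5 = 15/5 = 3

Step 2 — sample variances and covariances s[i,j] = (1/(n-1)) · Σ_k (x_{k,i} - mean_i) · (x_{k,j} - mean_j), with n-1 = 4:
  s[X,X] = ((3.2)·(3.2) + (-1.8)·(-1.8) + (2.2)·(2.2) + (-0.8)·(-0.8) + (-2.8)·(-2.8)) / 4 = 26.8/4 = 6.7
  s[X,Y] = ((3.2)·(0) + (-1.8)·(-1) + (2.2)·(-2) + (-0.8)·(5) + (-2.8)·(-2)) / 4 = -1/4 = -0.25
  s[Y,Y] = ((0)·(0) + (-1)·(-1) + (-2)·(-2) + (5)·(5) + (-2)·(-2)) / 4 = 34/4 = 8.5
  Sample standard deviations s_i = √(s[i,i]):
  s(X) = √(6.7) = 2.5884
  s(Y) = √(8.5) = 2.9155

Step 3 — r_{ij} = s_{ij} / (s_i · s_j):
  r[X,X] = 1 (diagonal).
  r[X,Y] = -0.25 / (2.5884 · 2.9155) = -0.25 / 7.5465 = -0.0331
  r[Y,Y] = 1 (diagonal).

R is symmetric with unit diagonal. Assembling:

R = [[1, -0.0331],
 [-0.0331, 1]]


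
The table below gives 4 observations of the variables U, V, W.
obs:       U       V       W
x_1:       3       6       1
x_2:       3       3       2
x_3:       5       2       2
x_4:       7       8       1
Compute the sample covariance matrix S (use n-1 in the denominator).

Step 1 — column means:
  mean(U) = (3 + 3 + 5 + 7) / 4 = 18/4 = 4.5
  mean(V) = (6 + 3 + 2 + 8) / 4 = 19/4 = 4.75
  mean(W) = (1 + 2 + 2 + 1) / 4 = 6/4 = 1.5

Step 2 — sample covariance S[i,j] = (1/(n-1)) · Σ_k (x_{k,i} - mean_i) · (x_{k,j} - mean_j), with n-1 = 3.
  S[U,U] = ((-1.5)·(-1.5) + (-1.5)·(-1.5) + (0.5)·(0.5) + (2.5)·(2.5)) / 3 = 11/3 = 3.6667
  S[U,V] = ((-1.5)·(1.25) + (-1.5)·(-1.75) + (0.5)·(-2.75) + (2.5)·(3.25)) / 3 = 7.5/3 = 2.5
  S[U,W] = ((-1.5)·(-0.5) + (-1.5)·(0.5) + (0.5)·(0.5) + (2.5)·(-0.5)) / 3 = -1/3 = -0.3333
  S[V,V] = ((1.25)·(1.25) + (-1.75)·(-1.75) + (-2.75)·(-2.75) + (3.25)·(3.25)) / 3 = 22.75/3 = 7.5833
  S[V,W] = ((1.25)·(-0.5) + (-1.75)·(0.5) + (-2.75)·(0.5) + (3.25)·(-0.5)) / 3 = -4.5/3 = -1.5
  S[W,W] = ((-0.5)·(-0.5) + (0.5)·(0.5) + (0.5)·(0.5) + (-0.5)·(-0.5)) / 3 = 1/3 = 0.3333

S is symmetric (S[j,i] = S[i,j]). Assembling:

S = [[3.6667, 2.5, -0.3333],
 [2.5, 7.5833, -1.5],
 [-0.3333, -1.5, 0.3333]]


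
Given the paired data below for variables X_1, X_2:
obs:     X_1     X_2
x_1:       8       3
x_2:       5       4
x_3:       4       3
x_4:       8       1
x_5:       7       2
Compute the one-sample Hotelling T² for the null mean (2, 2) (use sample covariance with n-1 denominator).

Step 1 — sample mean vector:
  mean(X_1) = (8 + 5 + 4 + 8 + 7) / 5 = 32/5 = 6.4
  mean(X_2) = (3 + 4 + 3 + 1 + 2) / 5 = 13/5 = 2.6
  x̄ = (6.4, 2.6),  deviation x̄ - mu_0 = (6.4, 2.6) - (2, 2) = (4.4, 0.6).

Step 2 — sample covariance matrix, S[i,j] = (1/(n-1)) · Σ_k (x_{k,i} - mean_i) · (x_{k,j} - mean_j), divisor n-1 = 4:
  S[X_1,X_1] = ((1.6)·(1.6) + (-1.4)·(-1.4) + (-2.4)·(-2.4) + (1.6)·(1.6) + (0.6)·(0.6)) / 4 = 13.2/4 = 3.3
  S[X_1,X_2] = ((1.6)·(0.4) + (-1.4)·(1.4) + (-2.4)·(0.4) + (1.6)·(-1.6) + (0.6)·(-0.6)) / 4 = -5.2/4 = -1.3
  S[X_2,X_2] = ((0.4)·(0.4) + (1.4)·(1.4) + (0.4)·(0.4) + (-1.6)·(-1.6) + (-0.6)·(-0.6)) / 4 = 5.2/4 = 1.3
  S = [[3.3, -1.3],
 [-1.3, 1.3]].

Step 3 — invert S. det(S) = 3.3·1.3 - (-1.3)² = 2.6.
  S^{-1} = (1/det) · [[d, -b], [-b, a]] = [[0.5, 0.5],
 [0.5, 1.2692]].

Step 4 — quadratic form (x̄ - mu_0)^T · S^{-1} · (x̄ - mu_0):
  S^{-1} · (x̄ - mu_0) = (2.5, 2.9615),
  (x̄ - mu_0)^T · [...] = (4.4)·(2.5) + (0.6)·(2.9615) = 12.7769.

Step 5 — scale by n: T² = 5 · 12.7769 = 63.8846.

T² ≈ 63.8846


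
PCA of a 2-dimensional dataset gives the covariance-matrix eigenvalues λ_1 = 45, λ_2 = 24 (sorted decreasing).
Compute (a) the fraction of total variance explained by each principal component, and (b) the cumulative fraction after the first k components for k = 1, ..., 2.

Step 1 — total variance = trace(Sigma) = Σ λ_i = 45 + 24 = 69.

Step 2 — fraction explained by component i = λ_i / Σ λ:
  PC1: 45/69 = 0.6522
  PC2: 24/69 = 0.3478

Step 3 — cumulative fraction after k components = (λ_1 + ... + λ_k) / Σ λ:
  k = 1: 45/69 = 0.6522
  k = 2: (45 + 24)/69 = 69/69 = 1

Summary (fraction, with percent):

explained: PC1 0.6522 (65.22%), PC2 0.3478 (34.78%);  cumulative: 0.6522, 1


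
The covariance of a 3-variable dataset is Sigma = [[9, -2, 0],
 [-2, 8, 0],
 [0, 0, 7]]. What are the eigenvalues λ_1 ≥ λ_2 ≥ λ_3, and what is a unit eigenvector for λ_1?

Step 1 — characteristic polynomial p(λ) = det(λI - Sigma) = λ³ - tr·λ² + c_1·λ - det, where tr = trace, c_1 = sum of the principal 2×2 minors, det = det(Sigma):
  tr = 9 + 8 + 7 = 24,
  c_1 = (9·8 - (-2)²) + (9·7 - (0)²) + (8·7 - (0)²) = 68 + 63 + 56 = 187,
  det = 9·(8·7 - (0)²) - (-2)·((-2)·7 - (0)·(0)) + (0)·((-2)·(0) - 8·(0)) = 9·(56) - (-2)·(-14) + (0)·(0) = 476.
  So p(λ) = λ³ - 24λ² + 187λ - 476.
Step 2 — look for an integer root (rational root theorem: any rational root is an integer divisor of 476). Testing λ = 7:
  p(7) = 343 - 1176 + 1309 - 476 = 0  ✓
  Dividing out (λ - 7): p(λ) = (λ - 7)(λ² - 17λ + 68).
Step 3 — remaining eigenvalues from the quadratic λ² - 17λ + 68 = 0:
  Δ = 17² - 4·68 = 289 - 272 = 17,  λ = (17 ± √17)/2 = (17 ± 4.1231)/2 ≈ 10.5616 or 6.4384.
  Sorted: λ_1 = 10.5616,  λ_2 = 7,  λ_3 = 6.4384  (check: sum = 24 = tr ✓).

Step 4 — unit eigenvector for λ_1 ≈ 10.5616: v spans the null space of (Sigma - λ_1 I), whose rows are
  r_1 = (-1.5616, -2, 0),  r_2 = (-2, -2.5616, 0),  r_3 = (0, 0, -3.5616).
  v is orthogonal to every row, so take v ∝ r_1 × r_3 = ((-2)·(-3.5616) - (0)·(0), (0)·(0) - (-1.5616)·(-3.5616), (-1.5616)·(0) - (-2)·(0)) ≈ (7.1231, -5.5616, 0).
  Let u = (7.1231, -5.5616, 0).
  ||u|| = √((7.1231)² + (-5.5616)² + (0)²) = √(81.6695) ≈ 9.0371,  v_1 = u/||u|| ≈ (0.7882, -0.6154, 0) (||v_1|| = 1).

λ_1 = 10.5616,  λ_2 = 7,  λ_3 = 6.4384;  v_1 ≈ (0.7882, -0.6154, 0)


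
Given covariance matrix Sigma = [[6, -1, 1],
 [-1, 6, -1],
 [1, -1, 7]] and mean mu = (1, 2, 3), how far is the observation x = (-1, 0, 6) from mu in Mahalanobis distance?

Step 1 — centre the observation: (x - mu) = (-2, -2, 3).

Step 2 — invert Sigma (cofactor / det for 3×3, or solve directly):
  Sigma^{-1} = [[0.1745, 0.0255, -0.0213],
 [0.0255, 0.1745, 0.0213],
 [-0.0213, 0.0213, 0.1489]].

Step 3 — form the quadratic (x - mu)^T · Sigma^{-1} · (x - mu):
  Sigma^{-1} · (x - mu) = (-0.4638, -0.3362, 0.4468).
  (x - mu)^T · [Sigma^{-1} · (x - mu)] = (-2)·(-0.4638) + (-2)·(-0.3362) + (3)·(0.4468) = 2.9404.

Step 4 — take square root: d = √(2.9404) ≈ 1.7148.

d(x, mu) = √(2.9404) ≈ 1.7148


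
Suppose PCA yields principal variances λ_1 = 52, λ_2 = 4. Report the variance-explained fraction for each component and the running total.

Step 1 — total variance = trace(Sigma) = Σ λ_i = 52 + 4 = 56.

Step 2 — fraction explained by component i = λ_i / Σ λ:
  PC1: 52/56 = 0.9286
  PC2: 4/56 = 0.0714

Step 3 — cumulative fraction after k components = (λ_1 + ... + λ_k) / Σ λ:
  k = 1: 52/56 = 0.9286
  k = 2: (52 + 4)/56 = 56/56 = 1

Summary (fraction, with percent):

explained: PC1 0.9286 (92.86%), PC2 0.0714 (7.14%);  cumulative: 0.9286, 1


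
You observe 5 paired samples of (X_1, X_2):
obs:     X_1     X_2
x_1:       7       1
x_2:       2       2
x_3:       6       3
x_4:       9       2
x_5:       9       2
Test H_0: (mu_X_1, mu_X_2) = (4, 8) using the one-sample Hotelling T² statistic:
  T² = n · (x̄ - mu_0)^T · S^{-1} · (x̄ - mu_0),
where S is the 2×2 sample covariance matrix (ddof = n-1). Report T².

Step 1 — sample mean vector:
  mean(X_1) = (7 + 2 + 6 + 9 + 9) / 5 = 33/5 = 6.6
  mean(X_2) = (1 + 2 + 3 + 2 + 2) / 5 = 10/5 = 2
  x̄ = (6.6, 2),  deviation x̄ - mu_0 = (6.6, 2) - (4, 8) = (2.6, -6).

Step 2 — sample covariance matrix, S[i,j] = (1/(n-1)) · Σ_k (x_{k,i} - mean_i) · (x_{k,j} - mean_j), divisor n-1 = 4:
  S[X_1,X_1] = ((0.4)·(0.4) + (-4.6)·(-4.6) + (-0.6)·(-0.6) + (2.4)·(2.4) + (2.4)·(2.4)) / 4 = 33.2/4 = 8.3
  S[X_1,X_2] = ((0.4)·(-1) + (-4.6)·(0) + (-0.6)·(1) + (2.4)·(0) + (2.4)·(0)) / 4 = -1/4 = -0.25
  S[X_2,X_2] = ((-1)·(-1) + (0)·(0) + (1)·(1) + (0)·(0) + (0)·(0)) / 4 = 2/4 = 0.5
  S = [[8.3, -0.25],
 [-0.25, 0.5]].

Step 3 — invert S. det(S) = 8.3·0.5 - (-0.25)² = 4.0875.
  S^{-1} = (1/det) · [[d, -b], [-b, a]] = [[0.1223, 0.0612],
 [0.0612, 2.0306]].

Step 4 — quadratic form (x̄ - mu_0)^T · S^{-1} · (x̄ - mu_0):
  S^{-1} · (x̄ - mu_0) = (-0.0489, -12.0245),
  (x̄ - mu_0)^T · [...] = (2.6)·(-0.0489) + (-6)·(-12.0245) = 72.0196.

Step 5 — scale by n: T² = 5 · 72.0196 = 360.0979.

T² ≈ 360.0979
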